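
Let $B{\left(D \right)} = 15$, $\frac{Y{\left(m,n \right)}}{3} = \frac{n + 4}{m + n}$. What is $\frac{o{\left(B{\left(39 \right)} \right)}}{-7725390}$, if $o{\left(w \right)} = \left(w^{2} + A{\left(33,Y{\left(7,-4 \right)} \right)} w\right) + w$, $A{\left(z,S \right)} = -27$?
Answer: $\frac{11}{515026} \approx 2.1358 \cdot 10^{-5}$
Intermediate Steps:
$Y{\left(m,n \right)} = \frac{3 \left(4 + n\right)}{m + n}$ ($Y{\left(m,n \right)} = 3 \frac{n + 4}{m + n} = 3 \frac{4 + n}{m + n} = \frac{3 \left(4 + n\right)}{m + n}$)
$o{\left(w \right)} = w^{2} - 26 w$ ($o{\left(w \right)} = \left(w^{2} - 27 w\right) + w = w^{2} - 26 w$)
$\frac{o{\left(B{\left(39 \right)} \right)}}{-7725390} = \frac{15 \left(-26 + 15\right)}{-7725390} = 15 \left(-11\right) \left(- \frac{1}{7725390}\right) = \left(-165\right) \left(- \frac{1}{7725390}\right) = \frac{11}{515026}$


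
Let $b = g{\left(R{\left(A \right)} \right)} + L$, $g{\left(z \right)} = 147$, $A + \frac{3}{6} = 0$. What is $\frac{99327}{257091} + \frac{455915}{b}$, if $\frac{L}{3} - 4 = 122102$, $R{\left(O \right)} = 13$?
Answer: $\frac{10240767488}{6280990221} \approx 1.6304$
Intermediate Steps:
$A = - \frac{1}{2}$ ($A = - \frac{1}{2} + 0 = - \frac{1}{2} \approx -0.5$)
$L = 366318$ ($L = 12 + 3 \cdot 122102 = 12 + 366306 = 366318$)
$b = 366465$ ($b = 147 + 366318 = 366465$)
$\frac{99327}{257091} + \frac{455915}{b} = \frac{99327}{257091} + \frac{455915}{366465} = 99327 \cdot \frac{1}{257091} + 455915 \cdot \frac{1}{366465} = \frac{33109}{85697} + \frac{91183}{73293} = \frac{10240767488}{6280990221}$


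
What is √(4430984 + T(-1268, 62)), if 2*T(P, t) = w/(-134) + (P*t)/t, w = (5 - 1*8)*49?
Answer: √79551374449/134 ≈ 2104.8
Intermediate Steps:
w = -147 (w = (5 - 8)*49 = -3*49 = -147)
T(P, t) = 147/268 + P/2 (T(P, t) = (-147/(-134) + (P*t)/t)/2 = (-147*(-1/134) + P)/2 = (147/134 + P)/2 = 147/268 + P/2)
√(4430984 + T(-1268, 62)) = √(4430984 + (147/268 + (½)*(-1268))) = √(4430984 + (147/268 - 634)) = √(4430984 - 169765/268) = √(1187333947/268) = √79551374449/134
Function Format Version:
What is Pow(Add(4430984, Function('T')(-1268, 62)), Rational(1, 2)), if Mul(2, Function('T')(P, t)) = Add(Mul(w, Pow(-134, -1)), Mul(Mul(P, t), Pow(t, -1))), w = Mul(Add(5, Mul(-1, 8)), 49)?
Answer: Mul(Rational(1, 134), Pow(79551374449, Rational(1, 2))) ≈ 2104.8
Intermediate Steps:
w = -147 (w = Mul(Add(5, -8), 49) = Mul(-3, 49) = -147)
Function('T')(P, t) = Add(Rational(147, 268), Mul(Rational(1, 2), P)) (Function('T')(P, t) = Mul(Rational(1, 2), Add(Mul(-147, Pow(-134, -1)), Mul(Mul(P, t), Pow(t, -1)))) = Mul(Rational(1, 2), Add(Mul(-147, Rational(-1, 134)), P)) = Mul(Rational(1, 2), Add(Rational(147, 134), P)) = Add(Rational(147, 268), Mul(Rational(1, 2), P)))
Pow(Add(4430984, Function('T')(-1268, 62)), Rational(1, 2)) = Pow(Add(4430984, Add(Rational(147, 268), Mul(Rational(1, 2), -1268))), Rational(1, 2)) = Pow(Add(4430984, Add(Rational(147, 268), -634)), Rational(1, 2)) = Pow(Add(4430984, Rational(-169765, 268)), Rational(1, 2)) = Pow(Rational(1187333947, 268), Rational(1, 2)) = Mul(Rational(1, 134), Pow(79551374449, Rational(1, 2)))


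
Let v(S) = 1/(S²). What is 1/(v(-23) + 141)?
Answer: 529/74590 ≈ 0.0070921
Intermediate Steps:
v(S) = S⁻²
1/(v(-23) + 141) = 1/((-23)⁻² + 141) = 1/(1/529 + 141) = 1/(74590/529) = 529/74590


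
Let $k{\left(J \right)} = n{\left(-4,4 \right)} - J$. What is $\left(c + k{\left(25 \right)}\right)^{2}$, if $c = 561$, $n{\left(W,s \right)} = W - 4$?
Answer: $278784$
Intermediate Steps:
$n{\left(W,s \right)} = -4 + W$
$k{\left(J \right)} = -8 - J$ ($k{\left(J \right)} = \left(-4 - 4\right) - J = -8 - J$)
$\left(c + k{\left(25 \right)}\right)^{2} = \left(561 - 33\right)^{2} = 528^{2} = 278784$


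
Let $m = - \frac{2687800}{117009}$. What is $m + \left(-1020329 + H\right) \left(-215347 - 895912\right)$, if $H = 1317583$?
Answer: $- \frac{38651136324294874}{117009} \approx -3.3033 \cdot 10^{11}$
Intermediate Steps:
$m = - \frac{2687800}{117009}$ ($m = \left(-2687800\right) \frac{1}{117009} = - \frac{2687800}{117009} \approx -22.971$)
$m + \left(-1020329 + H\right) \left(-215347 - 895912\right) = - \frac{2687800}{117009} + \left(-1020329 + 1317583\right) \left(-215347 - 895912\right) = - \frac{2687800}{117009} + 297254 \left(-1111259\right) = - \frac{2687800}{117009} - 330326182786 = - \frac{38651136324294874}{117009}$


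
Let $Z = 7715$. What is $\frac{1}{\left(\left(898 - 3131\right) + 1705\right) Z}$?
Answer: $- \frac{1}{4073520} \approx -2.4549 \cdot 10^{-7}$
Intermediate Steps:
$\frac{1}{\left(\left(898 - 3131\right) + 1705\right) Z} = \frac{1}{\left(\left(898 - 3131\right) + 1705\right) 7715} = \frac{1}{-2233 + 1705} \cdot \frac{1}{7715} = \frac{1}{-528} \cdot \frac{1}{7715} = \left(- \frac{1}{528}\right) \frac{1}{7715} = - \frac{1}{4073520}$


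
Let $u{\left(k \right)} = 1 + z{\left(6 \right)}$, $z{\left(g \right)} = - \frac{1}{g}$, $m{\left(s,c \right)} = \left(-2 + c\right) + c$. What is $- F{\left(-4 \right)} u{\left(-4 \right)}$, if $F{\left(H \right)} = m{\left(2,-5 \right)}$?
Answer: $10$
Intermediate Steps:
$m{\left(s,c \right)} = -2 + 2 c$
$F{\left(H \right)} = -12$ ($F{\left(H \right)} = -2 + 2 \left(-5\right) = -2 - 10 = -12$)
$u{\left(k \right)} = \frac{5}{6}$ ($u{\left(k \right)} = 1 - \frac{1}{6} = \frac{5}{6}$)
$- F{\left(-4 \right)} u{\left(-4 \right)} = \left(-1\right) \left(-12\right) \frac{5}{6} = 12 \cdot \frac{5}{6} = 10$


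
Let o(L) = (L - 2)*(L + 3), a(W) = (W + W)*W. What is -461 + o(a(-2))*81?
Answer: 4885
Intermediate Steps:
a(W) = 2*W² (a(W) = (2*W)*W = 2*W²)
o(L) = (-2 + L)*(3 + L)
-461 + o(a(-2))*81 = -461 + (-6 + 2*(-2)² + (2*(-2)²)²)*81 = -461 + (-6 + 2*4 + (2*4)²)*81 = -461 + (-6 + 8 + 8²)*81 = -461 + (-6 + 8 + 64)*81 = -461 + 66*81 = -461 + 5346 = 4885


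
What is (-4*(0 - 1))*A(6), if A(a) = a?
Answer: 24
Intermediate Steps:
(-4*(0 - 1))*A(6) = -4*(0 - 1)*6 = -4*(-1)*6 = 4*6 = 24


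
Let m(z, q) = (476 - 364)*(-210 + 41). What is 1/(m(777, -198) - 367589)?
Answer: -1/386517 ≈ -2.5872e-6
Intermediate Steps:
m(z, q) = -18928 (m(z, q) = 112*(-169) = -18928)
1/(m(777, -198) - 367589) = 1/(-18928 - 367589) = 1/(-386517) = -1/386517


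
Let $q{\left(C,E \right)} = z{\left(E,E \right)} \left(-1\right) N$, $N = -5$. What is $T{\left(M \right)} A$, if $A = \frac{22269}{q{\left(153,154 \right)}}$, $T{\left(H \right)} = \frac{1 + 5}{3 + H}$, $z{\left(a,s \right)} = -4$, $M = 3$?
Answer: $- \frac{22269}{20} \approx -1113.4$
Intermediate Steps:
$q{\left(C,E \right)} = -20$ ($q{\left(C,E \right)} = \left(-4\right) \left(-1\right) \left(-5\right) = 4 \left(-5\right) = -20$)
$T{\left(H \right)} = \frac{6}{3 + H}$
$A = - \frac{22269}{20}$ ($A = \frac{22269}{-20} = 22269 \left(- \frac{1}{20}\right) = - \frac{22269}{20} \approx -1113.4$)
$T{\left(M \right)} A = \frac{6}{3 + 3} \left(- \frac{22269}{20}\right) = \frac{6}{6} \left(- \frac{22269}{20}\right) = 6 \cdot \frac{1}{6} \left(- \frac{22269}{20}\right) = 1 \left(- \frac{22269}{20}\right) = - \frac{22269}{20}$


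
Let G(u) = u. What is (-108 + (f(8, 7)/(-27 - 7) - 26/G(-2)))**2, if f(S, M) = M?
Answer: 10478169/1156 ≈ 9064.2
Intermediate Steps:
(-108 + (f(8, 7)/(-27 - 7) - 26/G(-2)))**2 = (-108 + (7/(-27 - 7) - 26/(-2)))**2 = (-108 + (7/(-34) - 26*(-1/2)))**2 = (-108 + (7*(-1/34) + 13))**2 = (-108 + (-7/34 + 13))**2 = (-108 + 435/34)**2 = (-3237/34)**2 = 10478169/1156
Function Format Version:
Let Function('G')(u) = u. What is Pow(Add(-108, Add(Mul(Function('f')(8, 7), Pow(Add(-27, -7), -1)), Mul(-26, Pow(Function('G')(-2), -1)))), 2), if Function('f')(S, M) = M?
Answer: Rational(10478169, 1156) ≈ 9064.2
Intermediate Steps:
Pow(Add(-108, Add(Mul(Function('f')(8, 7), Pow(Add(-27, -7), -1)), Mul(-26, Pow(Function('G')(-2), -1)))), 2) = Pow(Add(-108, Add(Mul(7, Pow(Add(-27, -7), -1)), Mul(-26, Pow(-2, -1)))), 2) = Pow(Add(-108, Add(Mul(7, Pow(-34, -1)), Mul(-26, Rational(-1, 2)))), 2) = Pow(Add(-108, Add(Mul(7, Rational(-1, 34)), 13)), 2) = Pow(Add(-108, Add(Rational(-7, 34), 13)), 2) = Pow(Add(-108, Rational(435, 34)), 2) = Pow(Rational(-3237, 34), 2) = Rational(10478169, 1156)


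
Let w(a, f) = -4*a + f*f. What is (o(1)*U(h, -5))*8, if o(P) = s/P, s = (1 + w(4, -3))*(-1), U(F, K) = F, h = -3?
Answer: -144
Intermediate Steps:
w(a, f) = f² - 4*a (w(a, f) = -4*a + f² = f² - 4*a)
s = 6 (s = (1 + ((-3)² - 4*4))*(-1) = (1 + (9 - 16))*(-1) = (1 - 7)*(-1) = -6*(-1) = 6)
o(P) = 6/P
(o(1)*U(h, -5))*8 = ((6/1)*(-3))*8 = ((6*1)*(-3))*8 = (6*(-3))*8 = -18*8 = -144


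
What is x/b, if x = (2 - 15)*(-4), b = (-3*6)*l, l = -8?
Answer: 13/36 ≈ 0.36111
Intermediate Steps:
b = 144 (b = -3*6*(-8) = -18*(-8) = 144)
x = 52 (x = -13*(-4) = 52)
x/b = 52/144 = 52*(1/144) = 13/36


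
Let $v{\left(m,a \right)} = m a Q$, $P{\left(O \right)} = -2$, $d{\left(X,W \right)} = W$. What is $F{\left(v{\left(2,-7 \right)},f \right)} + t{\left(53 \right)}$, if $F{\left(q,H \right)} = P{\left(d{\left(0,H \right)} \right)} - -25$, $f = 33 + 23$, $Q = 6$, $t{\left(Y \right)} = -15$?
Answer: $8$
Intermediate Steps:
$f = 56$
$v{\left(m,a \right)} = 6 a m$ ($v{\left(m,a \right)} = m a 6 = a m 6 = 6 a m$)
$F{\left(q,H \right)} = 23$ ($F{\left(q,H \right)} = -2 - -25 = -2 + 25 = 23$)
$F{\left(v{\left(2,-7 \right)},f \right)} + t{\left(53 \right)} = 23 - 15 = 8$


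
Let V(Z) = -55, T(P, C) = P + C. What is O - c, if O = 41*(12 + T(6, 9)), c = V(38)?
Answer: 1162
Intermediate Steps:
T(P, C) = C + P
c = -55
O = 1107 (O = 41*(12 + (9 + 6)) = 41*(12 + 15) = 41*27 = 1107)
O - c = 1107 - 1*(-55) = 1107 + 55 = 1162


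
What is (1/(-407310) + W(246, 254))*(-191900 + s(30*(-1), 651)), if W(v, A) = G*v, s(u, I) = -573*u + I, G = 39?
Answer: -680175948382201/407310 ≈ -1.6699e+9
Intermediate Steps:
s(u, I) = I - 573*u
W(v, A) = 39*v
(1/(-407310) + W(246, 254))*(-191900 + s(30*(-1), 651)) = (1/(-407310) + 39*246)*(-191900 + (651 - 17190*(-1))) = (-1/407310 + 9594)*(-191900 + (651 - 573*(-30))) = 3907732139*(-191900 + (651 + 17190))/407310 = 3907732139*(-191900 + 17841)/407310 = (3907732139/407310)*(-174059) = -680175948382201/407310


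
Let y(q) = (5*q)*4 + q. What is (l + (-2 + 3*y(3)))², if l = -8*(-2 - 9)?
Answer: 75625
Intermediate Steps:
y(q) = 21*q (y(q) = 20*q + q = 21*q)
l = 88 (l = -8*(-11) = 88)
(l + (-2 + 3*y(3)))² = (88 + (-2 + 3*(21*3)))² = (88 + (-2 + 3*63))² = (88 + (-2 + 189))² = (88 + 187)² = 275² = 75625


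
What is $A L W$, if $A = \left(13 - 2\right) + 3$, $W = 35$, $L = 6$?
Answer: $2940$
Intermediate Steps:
$A = 14$ ($A = 11 + 3 = 14$)
$A L W = 14 \cdot 6 \cdot 35 = 84 \cdot 35 = 2940$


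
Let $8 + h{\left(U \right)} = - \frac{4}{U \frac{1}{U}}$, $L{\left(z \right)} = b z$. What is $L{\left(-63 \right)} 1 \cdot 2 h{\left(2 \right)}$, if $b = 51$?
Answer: $77112$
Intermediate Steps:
$L{\left(z \right)} = 51 z$
$h{\left(U \right)} = -12$ ($h{\left(U \right)} = -8 - \frac{4}{U \frac{1}{U}} = -8 - \frac{4}{1} = -8 - 4 = -12$)
$L{\left(-63 \right)} 1 \cdot 2 h{\left(2 \right)} = 51 \left(-63\right) 1 \cdot 2 \left(-12\right) = - 3213 \cdot 2 \left(-12\right) = \left(-3213\right) \left(-24\right) = 77112$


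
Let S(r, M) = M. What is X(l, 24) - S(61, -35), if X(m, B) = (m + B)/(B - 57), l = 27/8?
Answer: 3007/88 ≈ 34.170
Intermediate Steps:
l = 27/8 (l = 27*(⅛) = 27/8 ≈ 3.3750)
X(m, B) = (B + m)/(-57 + B)
X(l, 24) - S(61, -35) = (24 + 27/8)/(-57 + 24) - 1*(-35) = (219/8)/(-33) + 35 = -1/33*219/8 + 35 = -73/88 + 35 = 3007/88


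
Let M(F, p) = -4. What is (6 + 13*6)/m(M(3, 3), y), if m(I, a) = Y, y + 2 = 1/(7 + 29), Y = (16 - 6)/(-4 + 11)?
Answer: 294/5 ≈ 58.800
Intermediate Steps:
Y = 10/7 ≈ 1.4286
y = -71/36 (y = -2 + 1/(7 + 29) = -2 + 1/36 = -71/36 ≈ -1.9722)
m(I, a) = 10/7
(6 + 13*6)/m(M(3, 3), y) = (6 + 13*6)/(10/7) = (6 + 78)*(7/10) = 84*(7/10) = 294/5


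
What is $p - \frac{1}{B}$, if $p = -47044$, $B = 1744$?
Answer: $- \frac{82044737}{1744} \approx -47044.0$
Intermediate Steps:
$p - \frac{1}{B} = -47044 - \frac{1}{1744} = - \frac{82044737}{1744}$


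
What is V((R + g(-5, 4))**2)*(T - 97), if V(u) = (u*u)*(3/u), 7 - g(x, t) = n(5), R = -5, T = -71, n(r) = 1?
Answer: -504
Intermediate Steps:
g(x, t) = 6 (g(x, t) = 7 - 1*1 = 7 - 1 = 6)
V(u) = 3*u (V(u) = u**2*(3/u) = 3*u)
V((R + g(-5, 4))**2)*(T - 97) = (3*(-5 + 6)**2)*(-71 - 97) = (3*1**2)*(-168) = (3*1)*(-168) = 3*(-168) = -504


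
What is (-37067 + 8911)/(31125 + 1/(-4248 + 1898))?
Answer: -66166600/73143749 ≈ -0.90461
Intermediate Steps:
(-37067 + 8911)/(31125 + 1/(-4248 + 1898)) = -28156/(31125 + 1/(-2350)) = -28156/(31125 - 1/2350) = -28156/73143749/2350 = -28156*2350/73143749 = -66166600/73143749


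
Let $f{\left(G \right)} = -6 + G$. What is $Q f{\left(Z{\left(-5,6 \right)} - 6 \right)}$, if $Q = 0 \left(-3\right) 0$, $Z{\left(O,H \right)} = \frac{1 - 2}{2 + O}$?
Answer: $0$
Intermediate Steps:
$Z{\left(O,H \right)} = - \frac{1}{2 + O}$
$Q = 0$ ($Q = 0 \cdot 0 = 0$)
$Q f{\left(Z{\left(-5,6 \right)} - 6 \right)} = 0 \left(-6 - \left(6 + \frac{1}{2 - 5}\right)\right) = 0 \left(-6 - \frac{17}{3}\right) = 0 \left(- \frac{35}{3}\right) = 0$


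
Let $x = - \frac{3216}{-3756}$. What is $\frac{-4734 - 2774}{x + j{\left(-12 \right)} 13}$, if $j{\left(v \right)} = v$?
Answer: $\frac{587501}{12140} \approx 48.394$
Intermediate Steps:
$x = \frac{268}{313}$ ($x = \left(-3216\right) \left(- \frac{1}{3756}\right) = \frac{268}{313} \approx 0.85623$)
$\frac{-4734 - 2774}{x + j{\left(-12 \right)} 13} = \frac{-4734 - 2774}{\frac{268}{313} - 156} = - \frac{7508}{\frac{268}{313} - 156} = - \frac{7508}{- \frac{48560}{313}} = \left(-7508\right) \left(- \frac{313}{48560}\right) = \frac{587501}{12140}$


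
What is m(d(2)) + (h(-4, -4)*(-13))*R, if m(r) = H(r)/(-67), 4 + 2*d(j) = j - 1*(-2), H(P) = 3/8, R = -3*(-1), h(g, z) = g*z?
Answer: -334467/536 ≈ -624.01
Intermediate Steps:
R = 3
H(P) = 3/8 (H(P) = 3*(⅛) = 3/8)
d(j) = -1 + j/2 (d(j) = -2 + (j - 1*(-2))/2 = -2 + (j + 2)/2 = -2 + (2 + j)/2 = -2 + (1 + j/2) = -1 + j/2)
m(r) = -3/536 (m(r) = (3/8)/(-67) = (3/8)*(-1/67) = -3/536)
m(d(2)) + (h(-4, -4)*(-13))*R = -3/536 + (-4*(-4)*(-13))*3 = -3/536 + (16*(-13))*3 = -3/536 - 208*3 = -3/536 - 624 = -334467/536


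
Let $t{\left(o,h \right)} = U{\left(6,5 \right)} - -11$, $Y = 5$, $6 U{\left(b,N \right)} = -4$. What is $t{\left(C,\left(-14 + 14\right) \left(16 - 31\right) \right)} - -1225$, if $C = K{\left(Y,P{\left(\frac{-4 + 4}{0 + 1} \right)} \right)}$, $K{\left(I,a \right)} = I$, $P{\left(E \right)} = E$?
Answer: $\frac{3706}{3} \approx 1235.3$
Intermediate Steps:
$U{\left(b,N \right)} = - \frac{2}{3}$ ($U{\left(b,N \right)} = \frac{1}{6} \left(-4\right) = - \frac{2}{3}$)
$C = 5$
$t{\left(o,h \right)} = \frac{31}{3}$ ($t{\left(o,h \right)} = - \frac{2}{3} - -11 = - \frac{2}{3} + 11 = \frac{31}{3}$)
$t{\left(C,\left(-14 + 14\right) \left(16 - 31\right) \right)} - -1225 = \frac{31}{3} - -1225 = \frac{31}{3} + 1225 = \frac{3706}{3}$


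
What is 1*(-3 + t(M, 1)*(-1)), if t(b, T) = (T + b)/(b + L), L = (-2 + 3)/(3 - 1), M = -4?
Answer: -27/7 ≈ -3.8571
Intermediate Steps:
L = 1/2 ≈ 0.50000
t(b, T) = (T + b)/(1/2 + b) (t(b, T) = (T + b)/(b + 1/2) = (T + b)/(1/2 + b))
1*(-3 + t(M, 1)*(-1)) = 1*(-3 + (2*(1 - 4)/(1 + 2*(-4)))*(-1)) = 1*(-3 + (2*(-3)/(1 - 8))*(-1)) = 1*(-3 + (2*(-3)/(-7))*(-1)) = 1*(-3 + (2*(-1/7)*(-3))*(-1)) = 1*(-3 + (6/7)*(-1)) = 1*(-3 - 6/7) = 1*(-27/7) = -27/7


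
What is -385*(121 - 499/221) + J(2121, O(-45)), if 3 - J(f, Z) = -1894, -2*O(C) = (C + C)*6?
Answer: -9683933/221 ≈ -43819.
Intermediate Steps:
O(C) = -6*C (O(C) = -(C + C)*6/2 = -2*C*6/2 = -6*C)
J(f, Z) = 1897 (J(f, Z) = 3 - 1*(-1894) = 3 + 1894 = 1897)
-385*(121 - 499/221) + J(2121, O(-45)) = -385*(121 - 499/221) + 1897 = -385*26242/221 + 1897 = -10103170/221 + 1897 = -9683933/221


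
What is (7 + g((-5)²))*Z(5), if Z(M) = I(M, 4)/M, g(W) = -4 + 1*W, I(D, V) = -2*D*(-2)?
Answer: 112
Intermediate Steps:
I(D, V) = 4*D
g(W) = -4 + W
Z(M) = 4 (Z(M) = (4*M)/M = 4)
(7 + g((-5)²))*Z(5) = (7 + (-4 + (-5)²))*4 = (7 + (-4 + 25))*4 = (7 + 21)*4 = 28*4 = 112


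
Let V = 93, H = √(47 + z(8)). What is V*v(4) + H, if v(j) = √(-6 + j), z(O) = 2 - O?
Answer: √41 + 93*I*√2 ≈ 6.4031 + 131.52*I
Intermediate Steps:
H = √41 (H = √(47 + (2 - 1*8)) = √(47 + (2 - 8)) = √(47 - 6) = √41 ≈ 6.4031)
V*v(4) + H = 93*√(-6 + 4) + √41 = 93*√(-2) + √41 = 93*(I*√2) + √41 = 93*I*√2 + √41 = √41 + 93*I*√2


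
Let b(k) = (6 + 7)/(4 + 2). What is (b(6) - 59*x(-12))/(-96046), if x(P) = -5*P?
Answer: 21227/576276 ≈ 0.036835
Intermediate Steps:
b(k) = 13/6
(b(6) - 59*x(-12))/(-96046) = (13/6 - (-295)*(-12))/(-96046) = (13/6 - 59*60)*(-1/96046) = (13/6 - 3540)*(-1/96046) = -21227/6*(-1/96046) = 21227/576276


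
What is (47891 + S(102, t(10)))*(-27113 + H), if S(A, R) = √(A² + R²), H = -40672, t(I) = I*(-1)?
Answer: -3246291435 - 135570*√2626 ≈ -3.2532e+9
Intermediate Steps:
t(I) = -I
(47891 + S(102, t(10)))*(-27113 + H) = (47891 + √(102² + (-1*10)²))*(-27113 - 40672) = (47891 + √(10404 + (-10)²))*(-67785) = (47891 + √(10404 + 100))*(-67785) = (47891 + √10504)*(-67785) = (47891 + 2*√2626)*(-67785) = -3246291435 - 135570*√2626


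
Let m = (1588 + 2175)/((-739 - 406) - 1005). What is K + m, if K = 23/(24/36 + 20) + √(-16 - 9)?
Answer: -21239/33325 + 5*I ≈ -0.63733 + 5.0*I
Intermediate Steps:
m = -3763/2150 (m = 3763/(-1145 - 1005) = 3763/(-2150) = 3763*(-1/2150) = -3763/2150 ≈ -1.7502)
K = 69/62 + 5*I (K = 23/(24*(1/36) + 20) + √(-25) = 23/(⅔ + 20) + 5*I = 23/(62/3) + 5*I = (3/62)*23 + 5*I = 69/62 + 5*I ≈ 1.1129 + 5.0*I)
K + m = (69/62 + 5*I) - 3763/2150 = -21239/33325 + 5*I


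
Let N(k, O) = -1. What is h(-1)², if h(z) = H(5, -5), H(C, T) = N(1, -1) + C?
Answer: 16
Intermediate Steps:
H(C, T) = -1 + C
h(z) = 4 (h(z) = -1 + 5 = 4)
h(-1)² = 4² = 16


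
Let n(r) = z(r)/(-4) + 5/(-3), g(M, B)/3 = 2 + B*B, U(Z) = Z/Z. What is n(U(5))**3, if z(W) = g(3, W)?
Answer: -103823/1728 ≈ -60.083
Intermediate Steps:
U(Z) = 1
g(M, B) = 6 + 3*B**2 (g(M, B) = 3*(2 + B*B) = 3*(2 + B**2) = 6 + 3*B**2)
z(W) = 6 + 3*W**2
n(r) = -19/6 - 3*r**2/4 (n(r) = (6 + 3*r**2)/(-4) + 5/(-3) = (6 + 3*r**2)*(-1/4) + 5*(-1/3) = (-3/2 - 3*r**2/4) - 5/3 = -19/6 - 3*r**2/4)
n(U(5))**3 = (-19/6 - 3/4*1**2)**3 = (-19/6 - 3/4*1)**3 = (-19/6 - 3/4)**3 = (-47/12)**3 = -103823/1728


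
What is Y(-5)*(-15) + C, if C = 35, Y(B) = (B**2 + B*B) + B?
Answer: -640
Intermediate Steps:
Y(B) = B + 2*B**2 (Y(B) = (B**2 + B**2) + B = 2*B**2 + B = B + 2*B**2)
Y(-5)*(-15) + C = -5*(1 + 2*(-5))*(-15) + 35 = -5*(1 - 10)*(-15) + 35 = -5*(-9)*(-15) + 35 = 45*(-15) + 35 = -675 + 35 = -640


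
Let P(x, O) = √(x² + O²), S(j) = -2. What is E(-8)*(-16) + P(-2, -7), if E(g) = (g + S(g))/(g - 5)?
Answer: -160/13 + √53 ≈ -5.0276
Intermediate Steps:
P(x, O) = √(O² + x²)
E(g) = (-2 + g)/(-5 + g) (E(g) = (g - 2)/(g - 5) = (-2 + g)/(-5 + g))
E(-8)*(-16) + P(-2, -7) = ((-2 - 8)/(-5 - 8))*(-16) + √((-7)² + (-2)²) = (-10/(-13))*(-16) + √(49 + 4) = -1/13*(-10)*(-16) + √53 = (10/13)*(-16) + √53 = -160/13 + √53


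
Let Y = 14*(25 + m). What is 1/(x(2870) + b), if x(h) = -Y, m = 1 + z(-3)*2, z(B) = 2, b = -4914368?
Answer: -1/4914788 ≈ -2.0347e-7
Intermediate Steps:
m = 5 (m = 1 + 2*2 = 1 + 4 = 5)
Y = 420 (Y = 14*(25 + 5) = 14*30 = 420)
x(h) = -420 (x(h) = -1*420 = -420)
1/(x(2870) + b) = 1/(-420 - 4914368) = 1/(-4914788) = -1/4914788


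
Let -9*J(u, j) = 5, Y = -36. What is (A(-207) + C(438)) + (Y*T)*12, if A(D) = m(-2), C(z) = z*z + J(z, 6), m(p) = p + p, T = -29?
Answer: 1839307/9 ≈ 2.0437e+5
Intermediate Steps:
m(p) = 2*p
J(u, j) = -5/9 (J(u, j) = -1/9*5 = -5/9)
C(z) = -5/9 + z**2 (C(z) = z*z - 5/9 = z**2 - 5/9 = -5/9 + z**2)
A(D) = -4 (A(D) = 2*(-2) = -4)
(A(-207) + C(438)) + (Y*T)*12 = (-4 + (-5/9 + 438**2)) - 36*(-29)*12 = (-4 + (-5/9 + 191844)) + 1044*12 = (-4 + 1726591/9) + 12528 = 1726555/9 + 12528 = 1839307/9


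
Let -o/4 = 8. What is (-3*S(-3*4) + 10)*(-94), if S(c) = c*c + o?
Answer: 30644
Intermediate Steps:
o = -32 (o = -4*8 = -32)
S(c) = -32 + c² (S(c) = c*c - 32 = c² - 32 = -32 + c²)
(-3*S(-3*4) + 10)*(-94) = (-3*(-32 + (-3*4)²) + 10)*(-94) = (-3*(-32 + (-12)²) + 10)*(-94) = (-3*(-32 + 144) + 10)*(-94) = (-3*112 + 10)*(-94) = (-336 + 10)*(-94) = -326*(-94) = 30644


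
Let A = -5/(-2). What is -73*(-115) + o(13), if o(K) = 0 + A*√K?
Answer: 8395 + 5*√13/2 ≈ 8404.0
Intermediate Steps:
A = 5/2 (A = -5*(-½) = 5/2 ≈ 2.5000)
o(K) = 5*√K/2 (o(K) = 0 + 5*√K/2 = 5*√K/2)
-73*(-115) + o(13) = -73*(-115) + 5*√13/2 = 8395 + 5*√13/2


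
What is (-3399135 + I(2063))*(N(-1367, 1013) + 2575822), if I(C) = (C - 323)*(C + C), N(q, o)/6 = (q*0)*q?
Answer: 9736877621310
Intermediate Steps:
N(q, o) = 0 (N(q, o) = 6*((q*0)*q) = 6*(0*q) = 6*0 = 0)
I(C) = 2*C*(-323 + C) (I(C) = (-323 + C)*(2*C) = 2*C*(-323 + C))
(-3399135 + I(2063))*(N(-1367, 1013) + 2575822) = (-3399135 + 2*2063*(-323 + 2063))*(0 + 2575822) = (-3399135 + 2*2063*1740)*2575822 = (-3399135 + 7179240)*2575822 = 3780105*2575822 = 9736877621310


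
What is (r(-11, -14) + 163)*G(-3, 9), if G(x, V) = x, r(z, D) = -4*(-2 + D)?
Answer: -681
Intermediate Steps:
r(z, D) = 8 - 4*D
(r(-11, -14) + 163)*G(-3, 9) = ((8 - 4*(-14)) + 163)*(-3) = ((8 + 56) + 163)*(-3) = (64 + 163)*(-3) = 227*(-3) = -681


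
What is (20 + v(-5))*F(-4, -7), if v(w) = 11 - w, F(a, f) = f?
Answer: -252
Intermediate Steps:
(20 + v(-5))*F(-4, -7) = (20 + (11 - 1*(-5)))*(-7) = (20 + (11 + 5))*(-7) = (20 + 16)*(-7) = 36*(-7) = -252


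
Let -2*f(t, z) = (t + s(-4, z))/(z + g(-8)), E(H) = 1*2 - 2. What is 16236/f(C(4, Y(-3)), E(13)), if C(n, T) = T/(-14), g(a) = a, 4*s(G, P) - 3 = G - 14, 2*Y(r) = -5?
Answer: -1818432/25 ≈ -72737.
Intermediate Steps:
Y(r) = -5/2 (Y(r) = (½)*(-5) = -5/2)
s(G, P) = -11/4 + G/4 (s(G, P) = ¾ + (G - 14)/4 = ¾ + (-14 + G)/4 = ¾ + (-7/2 + G/4) = -11/4 + G/4)
E(H) = 0 (E(H) = 2 - 2 = 0)
C(n, T) = -T/14 (C(n, T) = T*(-1/14) = -T/14)
f(t, z) = -(-15/4 + t)/(2*(-8 + z)) (f(t, z) = -(t + (-11/4 + (¼)*(-4)))/(2*(z - 8)) = -(t + (-11/4 - 1))/(2*(-8 + z)) = -(t - 15/4)/(2*(-8 + z)) = -(-15/4 + t)/(2*(-8 + z)))
16236/f(C(4, Y(-3)), E(13)) = 16236/(((15 - (-2)*(-5)/(7*2))/(8*(-8 + 0)))) = 16236/(((⅛)*(15 - 4*5/28)/(-8))) = 16236/(((⅛)*(-⅛)*(15 - 5/7))) = 16236/(((⅛)*(-⅛)*(100/7))) = 16236/(-25/112) = 16236*(-112/25) = -1818432/25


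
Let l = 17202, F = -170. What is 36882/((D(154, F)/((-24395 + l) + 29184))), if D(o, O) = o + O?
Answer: -405536031/8 ≈ -5.0692e+7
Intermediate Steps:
D(o, O) = O + o
36882/((D(154, F)/((-24395 + l) + 29184))) = 36882/(((-170 + 154)/((-24395 + 17202) + 29184))) = 36882/((-16/(-7193 + 29184))) = 36882/((-16/21991)) = 36882/((-16*1/21991)) = 36882/(-16/21991) = 36882*(-21991/16) = -405536031/8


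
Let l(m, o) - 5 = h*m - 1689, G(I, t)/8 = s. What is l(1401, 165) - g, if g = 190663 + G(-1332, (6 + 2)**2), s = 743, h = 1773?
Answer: 2285682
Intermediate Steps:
G(I, t) = 5944 (G(I, t) = 8*743 = 5944)
l(m, o) = -1684 + 1773*m (l(m, o) = 5 + (1773*m - 1689) = 5 + (-1689 + 1773*m) = -1684 + 1773*m)
g = 196607 (g = 190663 + 5944 = 196607)
l(1401, 165) - g = (-1684 + 1773*1401) - 1*196607 = (-1684 + 2483973) - 196607 = 2482289 - 196607 = 2285682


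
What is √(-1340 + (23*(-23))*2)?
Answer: I*√2398 ≈ 48.969*I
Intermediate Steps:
√(-1340 + (23*(-23))*2) = √(-1340 - 529*2) = √(-1340 - 1058) = √(-2398) = I*√2398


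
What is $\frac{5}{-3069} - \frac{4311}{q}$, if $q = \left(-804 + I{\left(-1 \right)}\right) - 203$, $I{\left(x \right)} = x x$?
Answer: $\frac{13225429}{3087414} \approx 4.2837$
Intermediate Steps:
$I{\left(x \right)} = x^{2}$
$q = -1006$ ($q = \left(-804 + \left(-1\right)^{2}\right) - 203 = \left(-804 + 1\right) - 203 = -803 - 203 = -1006$)
$\frac{5}{-3069} - \frac{4311}{q} = \frac{5}{-3069} - \frac{4311}{-1006} = 5 \left(- \frac{1}{3069}\right) - - \frac{4311}{1006} = - \frac{5}{3069} + \frac{4311}{1006} = \frac{13225429}{3087414}$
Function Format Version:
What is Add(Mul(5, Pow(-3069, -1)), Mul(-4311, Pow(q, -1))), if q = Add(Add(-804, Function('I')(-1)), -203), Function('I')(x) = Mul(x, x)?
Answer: Rational(13225429, 3087414) ≈ 4.2837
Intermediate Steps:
Function('I')(x) = Pow(x, 2)
q = -1006 (q = Add(Add(-804, Pow(-1, 2)), -203) = Add(Add(-804, 1), -203) = Add(-803, -203) = -1006)
Add(Mul(5, Pow(-3069, -1)), Mul(-4311, Pow(q, -1))) = Add(Mul(5, Pow(-3069, -1)), Mul(-4311, Pow(-1006, -1))) = Add(Mul(5, Rational(-1, 3069)), Mul(-4311, Rational(-1, 1006))) = Add(Rational(-5, 3069), Rational(4311, 1006)) = Rational(13225429, 3087414)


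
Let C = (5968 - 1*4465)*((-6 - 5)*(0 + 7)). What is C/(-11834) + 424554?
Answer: 5024287767/11834 ≈ 4.2456e+5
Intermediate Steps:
C = -115731 (C = (5968 - 4465)*(-11*7) = 1503*(-77) = -115731)
C/(-11834) + 424554 = -115731/(-11834) + 424554 = -115731*(-1/11834) + 424554 = 115731/11834 + 424554 = 5024287767/11834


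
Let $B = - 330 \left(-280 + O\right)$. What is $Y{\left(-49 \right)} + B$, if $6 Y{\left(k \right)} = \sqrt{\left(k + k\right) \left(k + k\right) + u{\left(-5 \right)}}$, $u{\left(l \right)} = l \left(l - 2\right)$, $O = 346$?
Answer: $-21780 + \frac{3 \sqrt{119}}{2} \approx -21764.0$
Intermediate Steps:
$u{\left(l \right)} = l \left(-2 + l\right)$
$Y{\left(k \right)} = \frac{\sqrt{35 + 4 k^{2}}}{6}$ ($Y{\left(k \right)} = \frac{\sqrt{\left(k + k\right) \left(k + k\right) - 5 \left(-2 - 5\right)}}{6} = \frac{\sqrt{2 k 2 k - -35}}{6} = \frac{\sqrt{4 k^{2} + 35}}{6} = \frac{\sqrt{35 + 4 k^{2}}}{6}$)
$B = -21780$ ($B = - 330 \left(-280 + 346\right) = \left(-330\right) 66 = -21780$)
$Y{\left(-49 \right)} + B = \frac{\sqrt{35 + 4 \left(-49\right)^{2}}}{6} - 21780 = \frac{\sqrt{35 + 4 \cdot 2401}}{6} - 21780 = \frac{\sqrt{35 + 9604}}{6} - 21780 = \frac{\sqrt{9639}}{6} - 21780 = \frac{9 \sqrt{119}}{6} - 21780 = \frac{3 \sqrt{119}}{2} - 21780 = -21780 + \frac{3 \sqrt{119}}{2}$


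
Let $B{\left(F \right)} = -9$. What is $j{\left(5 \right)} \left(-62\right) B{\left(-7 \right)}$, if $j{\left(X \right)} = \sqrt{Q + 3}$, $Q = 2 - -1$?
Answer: $558 \sqrt{6} \approx 1366.8$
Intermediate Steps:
$Q = 3$ ($Q = 2 + 1 = 3$)
$j{\left(X \right)} = \sqrt{6}$ ($j{\left(X \right)} = \sqrt{3 + 3} = \sqrt{6}$)
$j{\left(5 \right)} \left(-62\right) B{\left(-7 \right)} = \sqrt{6} \left(-62\right) \left(-9\right) = - 62 \sqrt{6} \left(-9\right) = 558 \sqrt{6}$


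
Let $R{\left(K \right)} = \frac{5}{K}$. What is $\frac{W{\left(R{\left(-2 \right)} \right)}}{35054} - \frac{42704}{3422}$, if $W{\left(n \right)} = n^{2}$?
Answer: $- \frac{2993849257}{239909576} \approx -12.479$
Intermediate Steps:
$\frac{W{\left(R{\left(-2 \right)} \right)}}{35054} - \frac{42704}{3422} = \frac{\left(\frac{5}{-2}\right)^{2}}{35054} - \frac{42704}{3422} = \left(5 \left(- \frac{1}{2}\right)\right)^{2} \cdot \frac{1}{35054} - \frac{21352}{1711} = \left(- \frac{5}{2}\right)^{2} \cdot \frac{1}{35054} - \frac{21352}{1711} = \frac{25}{4} \cdot \frac{1}{35054} - \frac{21352}{1711} = \frac{25}{140216} - \frac{21352}{1711} = - \frac{2993849257}{239909576}$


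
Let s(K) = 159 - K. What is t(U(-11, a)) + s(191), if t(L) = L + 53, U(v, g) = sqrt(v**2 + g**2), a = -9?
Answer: 21 + sqrt(202) ≈ 35.213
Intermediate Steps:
U(v, g) = sqrt(g**2 + v**2)
t(L) = 53 + L
t(U(-11, a)) + s(191) = (53 + sqrt((-9)**2 + (-11)**2)) + (159 - 1*191) = (53 + sqrt(81 + 121)) + (159 - 191) = (53 + sqrt(202)) - 32 = 21 + sqrt(202)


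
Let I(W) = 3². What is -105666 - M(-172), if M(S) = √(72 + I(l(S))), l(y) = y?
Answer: -105675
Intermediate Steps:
I(W) = 9
M(S) = 9 (M(S) = √(72 + 9) = √81 = 9)
-105666 - M(-172) = -105666 - 1*9 = -105666 - 9 = -105675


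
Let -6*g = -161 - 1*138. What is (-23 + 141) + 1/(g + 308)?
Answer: 253352/2147 ≈ 118.00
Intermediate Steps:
g = 299/6 (g = -(-161 - 1*138)/6 = -(-161 - 138)/6 = -⅙*(-299) = 299/6 ≈ 49.833)
(-23 + 141) + 1/(g + 308) = (-23 + 141) + 1/(299/6 + 308) = 118 + 1/(2147/6) = 118 + 6/2147 = 253352/2147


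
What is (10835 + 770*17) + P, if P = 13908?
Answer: 37833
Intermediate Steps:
(10835 + 770*17) + P = (10835 + 770*17) + 13908 = (10835 + 13090) + 13908 = 23925 + 13908 = 37833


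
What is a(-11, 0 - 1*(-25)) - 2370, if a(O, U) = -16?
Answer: -2386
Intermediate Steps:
a(-11, 0 - 1*(-25)) - 2370 = -16 - 2370 = -2386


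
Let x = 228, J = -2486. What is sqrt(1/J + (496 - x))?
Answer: sqrt(1656290042)/2486 ≈ 16.371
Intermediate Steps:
sqrt(1/J + (496 - x)) = sqrt(1/(-2486) + (496 - 1*228)) = sqrt(-1/2486 + (496 - 228)) = sqrt(-1/2486 + 268) = sqrt(666247/2486) = sqrt(1656290042)/2486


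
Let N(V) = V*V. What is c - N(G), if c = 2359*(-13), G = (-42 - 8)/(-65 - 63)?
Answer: -125612657/4096 ≈ -30667.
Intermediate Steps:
G = 25/64 (G = -50/(-128) = -50*(-1/128) = 25/64 ≈ 0.39063)
N(V) = V²
c = -30667
c - N(G) = -30667 - (25/64)² = -30667 - 1*625/4096 = -30667 - 625/4096 = -125612657/4096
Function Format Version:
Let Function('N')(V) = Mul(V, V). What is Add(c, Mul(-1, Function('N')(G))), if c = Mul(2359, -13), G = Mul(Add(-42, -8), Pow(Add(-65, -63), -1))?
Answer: Rational(-125612657, 4096) ≈ -30667.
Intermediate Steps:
G = Rational(25, 64) (G = Mul(-50, Pow(-128, -1)) = Mul(-50, Rational(-1, 128)) = Rational(25, 64) ≈ 0.39063)
Function('N')(V) = Pow(V, 2)
c = -30667
Add(c, Mul(-1, Function('N')(G))) = Add(-30667, Mul(-1, Pow(Rational(25, 64), 2))) = Add(-30667, Mul(-1, Rational(625, 4096))) = Add(-30667, Rational(-625, 4096)) = Rational(-125612657, 4096)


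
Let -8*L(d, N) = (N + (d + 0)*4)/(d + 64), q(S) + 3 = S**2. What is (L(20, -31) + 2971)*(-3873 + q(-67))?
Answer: 174833117/96 ≈ 1.8212e+6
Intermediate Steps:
q(S) = -3 + S**2
L(d, N) = -(N + 4*d)/(8*(64 + d)) (L(d, N) = -(N + (d + 0)*4)/(8*(d + 64)) = -(N + d*4)/(8*(64 + d)) = -(N + 4*d)/(8*(64 + d)))
(L(20, -31) + 2971)*(-3873 + q(-67)) = ((-1*(-31) - 4*20)/(8*(64 + 20)) + 2971)*(-3873 + (-3 + (-67)**2)) = ((1/8)*(31 - 80)/84 + 2971)*(-3873 + (-3 + 4489)) = ((1/8)*(1/84)*(-49) + 2971)*(-3873 + 4486) = (-7/96 + 2971)*613 = (285209/96)*613 = 174833117/96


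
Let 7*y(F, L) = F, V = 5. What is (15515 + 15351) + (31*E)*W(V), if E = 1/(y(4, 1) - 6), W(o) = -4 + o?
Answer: 1172691/38 ≈ 30860.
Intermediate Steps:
y(F, L) = F/7
E = -7/38 (E = 1/((1/7)*4 - 6) = 1/(4/7 - 6) = 1/(-38/7) = -7/38 ≈ -0.18421)
(15515 + 15351) + (31*E)*W(V) = (15515 + 15351) + (31*(-7/38))*(-4 + 5) = 30866 - 217/38*1 = 30866 - 217/38 = 1172691/38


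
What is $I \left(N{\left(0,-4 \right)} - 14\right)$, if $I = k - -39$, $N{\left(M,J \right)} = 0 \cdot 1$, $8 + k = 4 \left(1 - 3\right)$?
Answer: $-322$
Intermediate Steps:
$k = -16$ ($k = -8 + 4 \left(1 - 3\right) = -8 + 4 \left(-2\right) = -8 - 8 = -16$)
$N{\left(M,J \right)} = 0$
$I = 23$ ($I = -16 - -39 = -16 + 39 = 23$)
$I \left(N{\left(0,-4 \right)} - 14\right) = 23 \left(0 - 14\right) = 23 \left(-14\right) = -322$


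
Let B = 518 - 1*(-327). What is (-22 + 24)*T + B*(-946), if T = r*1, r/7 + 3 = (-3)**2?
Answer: -799286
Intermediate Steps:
r = 42 (r = -21 + 7*(-3)**2 = -21 + 7*9 = -21 + 63 = 42)
T = 42 (T = 42*1 = 42)
B = 845 (B = 518 + 327 = 845)
(-22 + 24)*T + B*(-946) = (-22 + 24)*42 + 845*(-946) = 2*42 - 799370 = 84 - 799370 = -799286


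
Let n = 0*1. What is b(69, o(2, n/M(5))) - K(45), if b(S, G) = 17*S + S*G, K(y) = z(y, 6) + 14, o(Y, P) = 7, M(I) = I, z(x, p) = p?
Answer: 1636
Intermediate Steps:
n = 0
K(y) = 20 (K(y) = 6 + 14 = 20)
b(S, G) = 17*S + G*S
b(69, o(2, n/M(5))) - K(45) = 69*(17 + 7) - 1*20 = 69*24 - 20 = 1656 - 20 = 1636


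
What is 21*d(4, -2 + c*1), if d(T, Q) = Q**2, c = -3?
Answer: 525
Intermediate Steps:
21*d(4, -2 + c*1) = 21*(-2 - 3*1)**2 = 21*(-2 - 3)**2 = 21*(-5)**2 = 21*25 = 525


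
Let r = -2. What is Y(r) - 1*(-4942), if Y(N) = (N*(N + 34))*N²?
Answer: 4686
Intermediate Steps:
Y(N) = N³*(34 + N) (Y(N) = (N*(34 + N))*N² = N³*(34 + N))
Y(r) - 1*(-4942) = (-2)³*(34 - 2) - 1*(-4942) = -8*32 + 4942 = -256 + 4942 = 4686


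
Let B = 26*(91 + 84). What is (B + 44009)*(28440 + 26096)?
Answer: 2648213624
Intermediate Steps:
B = 4550 (B = 26*175 = 4550)
(B + 44009)*(28440 + 26096) = (4550 + 44009)*(28440 + 26096) = 48559*54536 = 2648213624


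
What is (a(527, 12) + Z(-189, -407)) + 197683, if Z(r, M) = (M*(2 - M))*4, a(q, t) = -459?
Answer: -468628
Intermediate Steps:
Z(r, M) = 4*M*(2 - M)
(a(527, 12) + Z(-189, -407)) + 197683 = (-459 + 4*(-407)*(2 - 1*(-407))) + 197683 = (-459 + 4*(-407)*(2 + 407)) + 197683 = (-459 + 4*(-407)*409) + 197683 = (-459 - 665852) + 197683 = -666311 + 197683 = -468628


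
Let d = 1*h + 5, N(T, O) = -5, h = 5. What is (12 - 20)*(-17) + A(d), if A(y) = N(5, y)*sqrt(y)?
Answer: 136 - 5*sqrt(10) ≈ 120.19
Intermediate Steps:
d = 10 (d = 1*5 + 5 = 5 + 5 = 10)
A(y) = -5*sqrt(y)
(12 - 20)*(-17) + A(d) = (12 - 20)*(-17) - 5*sqrt(10) = -8*(-17) - 5*sqrt(10) = 136 - 5*sqrt(10)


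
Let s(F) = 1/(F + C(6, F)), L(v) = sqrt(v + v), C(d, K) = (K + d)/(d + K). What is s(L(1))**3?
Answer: (1 + sqrt(2))**(-3) ≈ 0.071068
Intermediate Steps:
C(d, K) = 1 (C(d, K) = (K + d)/(K + d) = 1)
L(v) = sqrt(2)*sqrt(v) (L(v) = sqrt(2*v) = sqrt(2)*sqrt(v))
s(F) = 1/(1 + F) (s(F) = 1/(F + 1) = 1/(1 + F))
s(L(1))**3 = (1/(1 + sqrt(2)*sqrt(1)))**3 = (1/(1 + sqrt(2)*1))**3 = (1/(1 + sqrt(2)))**3 = (1 + sqrt(2))**(-3)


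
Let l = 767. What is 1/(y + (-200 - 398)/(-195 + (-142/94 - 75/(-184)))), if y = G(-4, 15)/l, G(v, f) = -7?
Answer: 1300754533/3954672275 ≈ 0.32892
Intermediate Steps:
y = -7/767 ≈ -0.0091265
1/(y + (-200 - 398)/(-195 + (-142/94 - 75/(-184)))) = 1/(-7/767 + (-200 - 398)/(-195 + (-142/94 - 75/(-184)))) = 1/(-7/767 - 598/(-195 + (-142*1/94 - 75*(-1/184)))) = 1/(-7/767 - 598/(-195 + (-71/47 + 75/184))) = 1/(-7/767 - 598/(-195 - 9539/8648)) = 1/(-7/767 - 598/(-1695899/8648)) = 1/(-7/767 - 598*(-8648/1695899)) = 1/(-7/767 + 5171504/1695899) = 1/(3954672275/1300754533) = 1300754533/3954672275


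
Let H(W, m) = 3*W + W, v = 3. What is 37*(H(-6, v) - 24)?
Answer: -1776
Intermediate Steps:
H(W, m) = 4*W
37*(H(-6, v) - 24) = 37*(4*(-6) - 24) = 37*(-24 - 24) = 37*(-48) = -1776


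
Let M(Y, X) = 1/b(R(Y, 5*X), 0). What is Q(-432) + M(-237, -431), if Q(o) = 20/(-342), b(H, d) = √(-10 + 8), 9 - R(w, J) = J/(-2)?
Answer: -10/171 - I*√2/2 ≈ -0.05848 - 0.70711*I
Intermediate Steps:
R(w, J) = 9 + J/2 (R(w, J) = 9 - J/(-2) = 9 - J*(-1)/2 = 9 - (-1)*J/2 = 9 + J/2)
b(H, d) = I*√2 (b(H, d) = √(-2) = I*√2)
Q(o) = -10/171 (Q(o) = 20*(-1/342) = -10/171)
M(Y, X) = -I*√2/2 (M(Y, X) = 1/(I*√2) = -I*√2/2)
Q(-432) + M(-237, -431) = -10/171 - I*√2/2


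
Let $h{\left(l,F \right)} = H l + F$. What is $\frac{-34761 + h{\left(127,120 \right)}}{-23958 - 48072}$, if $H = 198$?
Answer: $\frac{633}{4802} \approx 0.13182$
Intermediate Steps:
$h{\left(l,F \right)} = F + 198 l$ ($h{\left(l,F \right)} = 198 l + F = F + 198 l$)
$\frac{-34761 + h{\left(127,120 \right)}}{-23958 - 48072} = \frac{-34761 + \left(120 + 198 \cdot 127\right)}{-23958 - 48072} = \frac{-34761 + \left(120 + 25146\right)}{-72030} = \left(-34761 + 25266\right) \left(- \frac{1}{72030}\right) = \left(-9495\right) \left(- \frac{1}{72030}\right) = \frac{633}{4802}$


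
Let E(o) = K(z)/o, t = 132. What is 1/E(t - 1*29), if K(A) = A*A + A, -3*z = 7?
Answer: 927/28 ≈ 33.107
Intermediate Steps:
z = -7/3 (z = -1/3*7 = -7/3 ≈ -2.3333)
K(A) = A + A**2 (K(A) = A**2 + A = A + A**2)
E(o) = 28/(9*o) (E(o) = (-7*(1 - 7/3)/3)/o = (-7/3*(-4/3))/o = 28/(9*o))
1/E(t - 1*29) = 1/(28/(9*(132 - 1*29))) = 1/(28/(9*(132 - 29))) = 1/((28/9)/103) = 1/((28/9)*(1/103)) = 1/(28/927) = 927/28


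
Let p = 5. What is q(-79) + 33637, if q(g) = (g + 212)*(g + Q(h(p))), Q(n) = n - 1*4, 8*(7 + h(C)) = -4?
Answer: 43201/2 ≈ 21601.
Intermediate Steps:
h(C) = -15/2 (h(C) = -7 + (1/8)*(-4) = -7 - 1/2 = -15/2)
Q(n) = -4 + n (Q(n) = n - 4 = -4 + n)
q(g) = (212 + g)*(-23/2 + g) (q(g) = (g + 212)*(g + (-4 - 15/2)) = (212 + g)*(g - 23/2) = (212 + g)*(-23/2 + g))
q(-79) + 33637 = (-2438 + (-79)**2 + (401/2)*(-79)) + 33637 = (-2438 + 6241 - 31679/2) + 33637 = -24073/2 + 33637 = 43201/2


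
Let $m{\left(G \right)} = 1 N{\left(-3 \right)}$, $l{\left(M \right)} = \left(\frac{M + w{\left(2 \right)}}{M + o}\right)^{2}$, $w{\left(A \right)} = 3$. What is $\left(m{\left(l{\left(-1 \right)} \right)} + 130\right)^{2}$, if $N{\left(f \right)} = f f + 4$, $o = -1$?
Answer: $20449$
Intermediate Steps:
$N{\left(f \right)} = 4 + f^{2}$ ($N{\left(f \right)} = f^{2} + 4 = 4 + f^{2}$)
$l{\left(M \right)} = \frac{\left(3 + M\right)^{2}}{\left(-1 + M\right)^{2}}$ ($l{\left(M \right)} = \left(\frac{M + 3}{M - 1}\right)^{2} = \left(\frac{3 + M}{-1 + M}\right)^{2} = \frac{\left(3 + M\right)^{2}}{\left(-1 + M\right)^{2}}$)
$m{\left(G \right)} = 13$ ($m{\left(G \right)} = 1 \left(4 + \left(-3\right)^{2}\right) = 1 \left(4 + 9\right) = 1 \cdot 13 = 13$)
$\left(m{\left(l{\left(-1 \right)} \right)} + 130\right)^{2} = \left(13 + 130\right)^{2} = 143^{2} = 20449$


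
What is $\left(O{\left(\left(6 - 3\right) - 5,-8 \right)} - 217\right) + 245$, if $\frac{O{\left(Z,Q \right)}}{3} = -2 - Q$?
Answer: $46$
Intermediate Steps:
$O{\left(Z,Q \right)} = -6 - 3 Q$ ($O{\left(Z,Q \right)} = 3 \left(-2 - Q\right) = -6 - 3 Q$)
$\left(O{\left(\left(6 - 3\right) - 5,-8 \right)} - 217\right) + 245 = \left(\left(-6 - -24\right) - 217\right) + 245 = \left(\left(-6 + 24\right) - 217\right) + 245 = \left(18 - 217\right) + 245 = -199 + 245 = 46$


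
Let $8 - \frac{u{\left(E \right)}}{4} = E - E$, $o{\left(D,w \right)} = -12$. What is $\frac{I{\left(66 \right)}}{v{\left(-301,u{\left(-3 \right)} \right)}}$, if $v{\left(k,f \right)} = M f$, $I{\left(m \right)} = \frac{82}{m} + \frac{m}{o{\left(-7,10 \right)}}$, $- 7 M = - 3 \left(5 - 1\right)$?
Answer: $- \frac{1967}{25344} \approx -0.077612$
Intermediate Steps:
$M = \frac{12}{7}$ ($M = - \frac{\left(-3\right) \left(5 - 1\right)}{7} = - \frac{\left(-3\right) 4}{7} = \left(- \frac{1}{7}\right) \left(-12\right) = \frac{12}{7} \approx 1.7143$)
$u{\left(E \right)} = 32$ ($u{\left(E \right)} = 32 - 4 \left(E - E\right) = 32 - 0 = 32 + 0 = 32$)
$I{\left(m \right)} = \frac{82}{m} - \frac{m}{12}$ ($I{\left(m \right)} = \frac{82}{m} + \frac{m}{-12} = \frac{82}{m} + m \left(- \frac{1}{12}\right) = \frac{82}{m} - \frac{m}{12}$)
$v{\left(k,f \right)} = \frac{12 f}{7}$
$\frac{I{\left(66 \right)}}{v{\left(-301,u{\left(-3 \right)} \right)}} = \frac{\frac{82}{66} - \frac{11}{2}}{\frac{12}{7} \cdot 32} = \frac{82 \cdot \frac{1}{66} - \frac{11}{2}}{\frac{384}{7}} = \left(\frac{41}{33} - \frac{11}{2}\right) \frac{7}{384} = \left(- \frac{281}{66}\right) \frac{7}{384} = - \frac{1967}{25344}$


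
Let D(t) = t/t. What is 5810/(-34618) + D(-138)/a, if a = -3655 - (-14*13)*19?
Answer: -589594/3409873 ≈ -0.17291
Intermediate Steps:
D(t) = 1
a = -197 (a = -3655 - (-182)*19 = -3655 - 1*(-3458) = -3655 + 3458 = -197)
5810/(-34618) + D(-138)/a = 5810/(-34618) + 1/(-197) = 5810*(-1/34618) + 1*(-1/197) = -2905/17309 - 1/197 = -589594/3409873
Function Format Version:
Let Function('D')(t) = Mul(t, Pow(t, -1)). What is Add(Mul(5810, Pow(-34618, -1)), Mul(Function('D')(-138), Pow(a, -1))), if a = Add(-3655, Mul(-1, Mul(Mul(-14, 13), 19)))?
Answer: Rational(-589594, 3409873) ≈ -0.17291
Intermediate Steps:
Function('D')(t) = 1
a = -197 (a = Add(-3655, Mul(-1, Mul(-182, 19))) = Add(-3655, Mul(-1, -3458)) = Add(-3655, 3458) = -197)
Add(Mul(5810, Pow(-34618, -1)), Mul(Function('D')(-138), Pow(a, -1))) = Add(Mul(5810, Pow(-34618, -1)), Mul(1, Pow(-197, -1))) = Add(Mul(5810, Rational(-1, 34618)), Mul(1, Rational(-1, 197))) = Add(Rational(-2905, 17309), Rational(-1, 197)) = Rational(-589594, 3409873)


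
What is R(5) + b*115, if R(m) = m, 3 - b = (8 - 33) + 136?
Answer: -12415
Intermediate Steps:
b = -108 (b = 3 - ((8 - 33) + 136) = 3 - (-25 + 136) = 3 - 1*111 = 3 - 111 = -108)
R(5) + b*115 = 5 - 108*115 = 5 - 12420 = -12415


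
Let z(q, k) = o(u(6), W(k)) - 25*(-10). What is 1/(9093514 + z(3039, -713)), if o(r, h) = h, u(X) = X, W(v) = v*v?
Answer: 1/9602133 ≈ 1.0414e-7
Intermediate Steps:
W(v) = v²
z(q, k) = 250 + k² (z(q, k) = k² - 25*(-10) = k² + 250 = 250 + k²)
1/(9093514 + z(3039, -713)) = 1/(9093514 + (250 + (-713)²)) = 1/(9093514 + (250 + 508369)) = 1/(9093514 + 508619) = 1/9602133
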